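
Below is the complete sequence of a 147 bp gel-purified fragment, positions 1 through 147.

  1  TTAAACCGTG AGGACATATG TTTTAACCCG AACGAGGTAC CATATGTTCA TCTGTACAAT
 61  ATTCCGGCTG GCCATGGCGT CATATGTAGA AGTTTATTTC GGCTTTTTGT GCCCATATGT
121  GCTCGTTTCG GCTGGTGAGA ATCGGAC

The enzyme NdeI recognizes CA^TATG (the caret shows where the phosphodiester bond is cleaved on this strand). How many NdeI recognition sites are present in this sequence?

CATATG occurs starting at positions 15, 41, 81, 114.
NdeI cuts at 4 sites.

4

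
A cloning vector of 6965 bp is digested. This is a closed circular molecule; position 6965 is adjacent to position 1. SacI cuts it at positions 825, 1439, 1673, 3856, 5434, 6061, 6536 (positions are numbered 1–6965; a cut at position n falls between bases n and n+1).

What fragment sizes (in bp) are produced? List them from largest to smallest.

2183, 1578, 1254, 627, 614, 475, 234 bp

Circular molecule, 7 cuts → 7 fragments:
  1439 − 825 = 614 bp
  1673 − 1439 = 234 bp
  3856 − 1673 = 2183 bp
  5434 − 3856 = 1578 bp
  6061 − 5434 = 627 bp
  6536 − 6061 = 475 bp
  wrap: 6965 − 6536 + 825 = 1254 bp
Sorted largest to smallest: 2183, 1578, 1254, 627, 614, 475, 234 bp.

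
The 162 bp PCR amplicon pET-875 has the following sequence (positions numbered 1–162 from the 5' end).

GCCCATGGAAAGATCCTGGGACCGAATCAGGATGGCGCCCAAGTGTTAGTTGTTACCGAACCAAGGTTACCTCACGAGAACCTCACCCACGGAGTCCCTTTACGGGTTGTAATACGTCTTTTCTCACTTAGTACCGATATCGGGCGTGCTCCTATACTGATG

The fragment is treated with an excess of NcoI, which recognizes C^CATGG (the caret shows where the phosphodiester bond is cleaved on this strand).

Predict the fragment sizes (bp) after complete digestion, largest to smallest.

The NcoI site (CCATGG) starts at position 3.
NcoI cuts after the first base of each site, so after position 3.
Linear molecule, 1 cut → 2 fragments:
  1–3 → 3 bp
  4–162 → 159 bp
Sorted largest to smallest: 159, 3 bp.

159, 3 bp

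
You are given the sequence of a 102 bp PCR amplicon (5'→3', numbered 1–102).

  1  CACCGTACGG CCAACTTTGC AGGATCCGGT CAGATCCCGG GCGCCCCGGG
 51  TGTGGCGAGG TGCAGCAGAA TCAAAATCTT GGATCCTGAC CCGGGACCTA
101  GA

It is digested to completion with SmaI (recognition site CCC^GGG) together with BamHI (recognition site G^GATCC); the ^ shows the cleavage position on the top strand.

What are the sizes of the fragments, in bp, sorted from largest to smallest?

34, 22, 16, 11, 10, 9 bp

SmaI sites (CCCGGG) start at positions 36, 45, 90.
SmaI cuts after base 3 of each site, so after positions 38, 47, 92.
BamHI sites (GGATCC) start at positions 22, 81.
BamHI cuts after the first base of each site, so after positions 22, 81.
Combined cut positions: 22, 38, 47, 81, 92.
Linear molecule, 5 cuts → 6 fragments:
  1–22 → 22 bp
  23–38 → 16 bp
  39–47 → 9 bp
  48–81 → 34 bp
  82–92 → 11 bp
  93–102 → 10 bp
Sorted largest to smallest: 34, 22, 16, 11, 10, 9 bp.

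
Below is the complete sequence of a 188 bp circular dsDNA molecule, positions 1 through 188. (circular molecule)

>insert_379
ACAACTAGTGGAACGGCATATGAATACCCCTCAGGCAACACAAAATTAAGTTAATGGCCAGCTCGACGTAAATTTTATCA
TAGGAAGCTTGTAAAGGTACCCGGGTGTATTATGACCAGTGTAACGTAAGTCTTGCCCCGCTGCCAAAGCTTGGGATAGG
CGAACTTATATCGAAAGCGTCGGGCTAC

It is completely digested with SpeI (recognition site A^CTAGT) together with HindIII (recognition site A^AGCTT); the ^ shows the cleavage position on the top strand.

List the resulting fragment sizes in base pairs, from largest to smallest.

81, 62, 45 bp

The SpeI site (ACTAGT) starts at position 4.
SpeI cuts after the first base of each site, so after position 4.
HindIII sites (AAGCTT) start at positions 85, 147.
HindIII cuts after the first base of each site, so after positions 85, 147.
Combined cut positions: 4, 85, 147.
Circular molecule, 3 cuts → 3 fragments:
  5–85 → 81 bp
  86–147 → 62 bp
  148–188 then 1–4 → 41 + 4 = 45 bp
Sorted largest to smallest: 81, 62, 45 bp.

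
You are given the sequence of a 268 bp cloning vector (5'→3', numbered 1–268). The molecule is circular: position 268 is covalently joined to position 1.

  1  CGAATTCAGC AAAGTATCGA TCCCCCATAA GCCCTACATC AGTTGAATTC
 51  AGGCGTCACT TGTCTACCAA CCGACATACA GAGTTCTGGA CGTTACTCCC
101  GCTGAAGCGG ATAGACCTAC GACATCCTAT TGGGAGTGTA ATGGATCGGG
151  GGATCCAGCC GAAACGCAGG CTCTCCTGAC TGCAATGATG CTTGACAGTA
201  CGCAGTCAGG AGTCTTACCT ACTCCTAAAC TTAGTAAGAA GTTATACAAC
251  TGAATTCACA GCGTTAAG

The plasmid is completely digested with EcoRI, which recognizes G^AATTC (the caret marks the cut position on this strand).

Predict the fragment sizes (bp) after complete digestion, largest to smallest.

207, 43, 18 bp

EcoRI sites (GAATTC) start at positions 2, 45, 252.
EcoRI cuts after the first base of each site, so after positions 2, 45, 252.
Circular molecule, 3 cuts → 3 fragments:
  3–45 → 43 bp
  46–252 → 207 bp
  253–268 then 1–2 → 16 + 2 = 18 bp
Sorted largest to smallest: 207, 43, 18 bp.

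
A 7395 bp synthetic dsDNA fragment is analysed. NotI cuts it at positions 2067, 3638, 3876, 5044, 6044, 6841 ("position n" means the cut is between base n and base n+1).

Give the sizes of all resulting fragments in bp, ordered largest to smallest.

2067, 1571, 1168, 1000, 797, 554, 238 bp

Linear molecule, 6 cuts → 7 fragments:
  2067 − 0 = 2067 bp
  3638 − 2067 = 1571 bp
  3876 − 3638 = 238 bp
  5044 − 3876 = 1168 bp
  6044 − 5044 = 1000 bp
  6841 − 6044 = 797 bp
  7395 − 6841 = 554 bp
Sorted largest to smallest: 2067, 1571, 1168, 1000, 797, 554, 238 bp.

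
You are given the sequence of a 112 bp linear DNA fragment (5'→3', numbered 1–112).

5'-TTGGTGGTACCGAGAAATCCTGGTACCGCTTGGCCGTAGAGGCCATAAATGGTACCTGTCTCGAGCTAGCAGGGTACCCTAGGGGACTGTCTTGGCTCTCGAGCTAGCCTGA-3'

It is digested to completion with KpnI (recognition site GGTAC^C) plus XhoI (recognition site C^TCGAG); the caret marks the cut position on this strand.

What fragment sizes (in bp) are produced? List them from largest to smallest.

KpnI sites (GGTACC) start at positions 6, 22, 51, 73.
KpnI cuts after base 5 of each site (before the last base), so after positions 10, 26, 55, 77.
XhoI sites (CTCGAG) start at positions 60, 98.
XhoI cuts after the first base of each site, so after positions 60, 98.
Combined cut positions: 10, 26, 55, 60, 77, 98.
Linear molecule, 6 cuts → 7 fragments:
  1–10 → 10 bp
  11–26 → 16 bp
  27–55 → 29 bp
  56–60 → 5 bp
  61–77 → 17 bp
  78–98 → 21 bp
  99–112 → 14 bp
Sorted largest to smallest: 29, 21, 17, 16, 14, 10, 5 bp.

29, 21, 17, 16, 14, 10, 5 bp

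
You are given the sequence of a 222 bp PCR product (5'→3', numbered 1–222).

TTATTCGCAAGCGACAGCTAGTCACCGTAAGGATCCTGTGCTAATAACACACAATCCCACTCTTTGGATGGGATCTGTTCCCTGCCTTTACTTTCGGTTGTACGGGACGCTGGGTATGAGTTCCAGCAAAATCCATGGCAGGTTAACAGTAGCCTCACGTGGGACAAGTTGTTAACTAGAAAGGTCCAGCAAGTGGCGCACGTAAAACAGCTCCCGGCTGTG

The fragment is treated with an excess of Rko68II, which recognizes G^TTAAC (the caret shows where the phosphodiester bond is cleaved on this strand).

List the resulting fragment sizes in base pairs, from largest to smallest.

Rko68II sites (GTTAAC) start at positions 142, 171.
Rko68II cuts after the first base of each site, so after positions 142, 171.
Linear molecule, 2 cuts → 3 fragments:
  1–142 → 142 bp
  143–171 → 29 bp
  172–222 → 51 bp
Sorted largest to smallest: 142, 51, 29 bp.

142, 51, 29 bp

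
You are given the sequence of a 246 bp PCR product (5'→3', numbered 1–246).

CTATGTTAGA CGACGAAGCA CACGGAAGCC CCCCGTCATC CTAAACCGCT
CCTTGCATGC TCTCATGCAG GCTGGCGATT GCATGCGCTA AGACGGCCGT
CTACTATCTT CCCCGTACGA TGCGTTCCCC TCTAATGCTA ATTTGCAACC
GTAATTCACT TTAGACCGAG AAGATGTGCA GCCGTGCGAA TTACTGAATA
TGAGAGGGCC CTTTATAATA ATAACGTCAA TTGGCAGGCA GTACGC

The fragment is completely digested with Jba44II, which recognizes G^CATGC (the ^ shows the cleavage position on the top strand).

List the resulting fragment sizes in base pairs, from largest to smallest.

165, 55, 26 bp

Jba44II sites (GCATGC) start at positions 55, 81.
Jba44II cuts after the first base of each site, so after positions 55, 81.
Linear molecule, 2 cuts → 3 fragments:
  1–55 → 55 bp
  56–81 → 26 bp
  82–246 → 165 bp
Sorted largest to smallest: 165, 55, 26 bp.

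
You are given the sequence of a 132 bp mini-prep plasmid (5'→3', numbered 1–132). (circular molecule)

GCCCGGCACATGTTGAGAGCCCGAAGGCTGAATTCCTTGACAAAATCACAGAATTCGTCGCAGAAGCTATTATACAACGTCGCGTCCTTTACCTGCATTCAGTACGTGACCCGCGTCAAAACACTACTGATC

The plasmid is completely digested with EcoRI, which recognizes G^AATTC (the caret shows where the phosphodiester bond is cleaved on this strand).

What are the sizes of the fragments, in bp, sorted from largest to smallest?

111, 21 bp

EcoRI sites (GAATTC) start at positions 30, 51.
EcoRI cuts after the first base of each site, so after positions 30, 51.
Circular molecule, 2 cuts → 2 fragments:
  31–51 → 21 bp
  52–132 then 1–30 → 81 + 30 = 111 bp
Sorted largest to smallest: 111, 21 bp.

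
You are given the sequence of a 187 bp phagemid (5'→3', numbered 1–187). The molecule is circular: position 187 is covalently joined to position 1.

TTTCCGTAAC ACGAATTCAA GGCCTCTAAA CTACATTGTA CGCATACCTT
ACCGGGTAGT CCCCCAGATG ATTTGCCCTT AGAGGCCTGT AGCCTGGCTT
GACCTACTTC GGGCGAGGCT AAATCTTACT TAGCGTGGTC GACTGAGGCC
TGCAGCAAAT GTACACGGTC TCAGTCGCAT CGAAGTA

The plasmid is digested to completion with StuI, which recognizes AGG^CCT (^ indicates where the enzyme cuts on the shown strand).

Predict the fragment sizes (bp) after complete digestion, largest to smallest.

63, 63, 61 bp

StuI sites (AGGCCT) start at positions 20, 83, 146.
StuI cuts after base 3 of each site, so after positions 22, 85, 148.
Circular molecule, 3 cuts → 3 fragments:
  23–85 → 63 bp
  86–148 → 63 bp
  149–187 then 1–22 → 39 + 22 = 61 bp
Sorted largest to smallest: 63, 63, 61 bp.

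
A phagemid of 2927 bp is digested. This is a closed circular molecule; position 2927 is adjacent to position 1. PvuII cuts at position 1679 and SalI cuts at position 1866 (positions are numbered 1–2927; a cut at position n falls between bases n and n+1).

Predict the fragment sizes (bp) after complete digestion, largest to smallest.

Combined cut positions (sorted): 1679, 1866.
Circular molecule, 2 cuts → 2 fragments:
  1866 − 1679 = 187 bp
  wrap: 2927 − 1866 + 1679 = 2740 bp
Sorted largest to smallest: 2740, 187 bp.

2740, 187 bp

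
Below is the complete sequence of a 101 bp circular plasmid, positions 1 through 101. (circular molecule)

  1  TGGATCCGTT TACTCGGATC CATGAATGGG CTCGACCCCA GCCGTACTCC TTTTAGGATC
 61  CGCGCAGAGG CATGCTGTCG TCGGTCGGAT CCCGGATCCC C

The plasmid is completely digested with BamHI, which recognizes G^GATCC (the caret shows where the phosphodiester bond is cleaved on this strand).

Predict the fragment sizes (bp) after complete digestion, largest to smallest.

40, 31, 14, 9, 7 bp

BamHI sites (GGATCC) start at positions 2, 16, 56, 87, 94.
BamHI cuts after the first base of each site, so after positions 2, 16, 56, 87, 94.
Circular molecule, 5 cuts → 5 fragments:
  3–16 → 14 bp
  17–56 → 40 bp
  57–87 → 31 bp
  88–94 → 7 bp
  95–101 then 1–2 → 7 + 2 = 9 bp
Sorted largest to smallest: 40, 31, 14, 9, 7 bp.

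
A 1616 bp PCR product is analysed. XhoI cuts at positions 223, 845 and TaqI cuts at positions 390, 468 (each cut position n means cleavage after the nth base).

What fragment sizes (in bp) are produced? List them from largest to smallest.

771, 377, 223, 167, 78 bp

Combined cut positions (sorted): 223, 390, 468, 845.
Linear molecule, 4 cuts → 5 fragments:
  223 − 0 = 223 bp
  390 − 223 = 167 bp
  468 − 390 = 78 bp
  845 − 468 = 377 bp
  1616 − 845 = 771 bp
Sorted largest to smallest: 771, 377, 223, 167, 78 bp.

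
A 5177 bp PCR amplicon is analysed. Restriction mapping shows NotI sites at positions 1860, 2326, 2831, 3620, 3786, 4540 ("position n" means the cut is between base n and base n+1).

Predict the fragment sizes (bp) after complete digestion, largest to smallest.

1860, 789, 754, 637, 505, 466, 166 bp

Linear molecule, 6 cuts → 7 fragments:
  1860 − 0 = 1860 bp
  2326 − 1860 = 466 bp
  2831 − 2326 = 505 bp
  3620 − 2831 = 789 bp
  3786 − 3620 = 166 bp
  4540 − 3786 = 754 bp
  5177 − 4540 = 637 bp
Sorted largest to smallest: 1860, 789, 754, 637, 505, 466, 166 bp.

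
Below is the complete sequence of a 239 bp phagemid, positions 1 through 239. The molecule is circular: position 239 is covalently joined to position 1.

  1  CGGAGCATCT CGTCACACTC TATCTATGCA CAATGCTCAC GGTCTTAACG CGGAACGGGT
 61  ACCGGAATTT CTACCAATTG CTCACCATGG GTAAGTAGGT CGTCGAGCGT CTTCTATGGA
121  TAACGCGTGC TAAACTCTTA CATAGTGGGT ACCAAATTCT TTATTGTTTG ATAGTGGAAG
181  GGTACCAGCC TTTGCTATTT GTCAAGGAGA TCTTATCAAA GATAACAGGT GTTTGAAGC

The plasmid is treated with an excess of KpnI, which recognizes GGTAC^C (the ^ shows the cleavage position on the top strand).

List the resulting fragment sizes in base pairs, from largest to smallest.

116, 90, 33 bp

KpnI sites (GGTACC) start at positions 58, 148, 181.
KpnI cuts after base 5 of each site (before the last base), so after positions 62, 152, 185.
Circular molecule, 3 cuts → 3 fragments:
  63–152 → 90 bp
  153–185 → 33 bp
  186–239 then 1–62 → 54 + 62 = 116 bp
Sorted largest to smallest: 116, 90, 33 bp.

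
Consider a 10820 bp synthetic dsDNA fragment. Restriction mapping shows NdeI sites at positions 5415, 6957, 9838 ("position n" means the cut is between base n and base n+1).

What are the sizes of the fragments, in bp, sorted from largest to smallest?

5415, 2881, 1542, 982 bp

Linear molecule, 3 cuts → 4 fragments:
  5415 − 0 = 5415 bp
  6957 − 5415 = 1542 bp
  9838 − 6957 = 2881 bp
  10820 − 9838 = 982 bp
Sorted largest to smallest: 5415, 2881, 1542, 982 bp.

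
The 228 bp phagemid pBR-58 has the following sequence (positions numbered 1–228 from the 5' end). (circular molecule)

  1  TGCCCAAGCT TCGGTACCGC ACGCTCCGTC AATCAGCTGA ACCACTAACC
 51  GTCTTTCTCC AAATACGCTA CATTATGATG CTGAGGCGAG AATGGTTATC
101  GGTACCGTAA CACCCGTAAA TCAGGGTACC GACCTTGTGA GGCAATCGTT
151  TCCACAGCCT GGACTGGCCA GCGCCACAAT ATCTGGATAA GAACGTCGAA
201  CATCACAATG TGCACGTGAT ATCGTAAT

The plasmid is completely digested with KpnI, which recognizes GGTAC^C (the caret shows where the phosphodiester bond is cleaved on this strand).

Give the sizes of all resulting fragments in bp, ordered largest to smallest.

116, 88, 24 bp

KpnI sites (GGTACC) start at positions 13, 101, 125.
KpnI cuts after base 5 of each site (before the last base), so after positions 17, 105, 129.
Circular molecule, 3 cuts → 3 fragments:
  18–105 → 88 bp
  106–129 → 24 bp
  130–228 then 1–17 → 99 + 17 = 116 bp
Sorted largest to smallest: 116, 88, 24 bp.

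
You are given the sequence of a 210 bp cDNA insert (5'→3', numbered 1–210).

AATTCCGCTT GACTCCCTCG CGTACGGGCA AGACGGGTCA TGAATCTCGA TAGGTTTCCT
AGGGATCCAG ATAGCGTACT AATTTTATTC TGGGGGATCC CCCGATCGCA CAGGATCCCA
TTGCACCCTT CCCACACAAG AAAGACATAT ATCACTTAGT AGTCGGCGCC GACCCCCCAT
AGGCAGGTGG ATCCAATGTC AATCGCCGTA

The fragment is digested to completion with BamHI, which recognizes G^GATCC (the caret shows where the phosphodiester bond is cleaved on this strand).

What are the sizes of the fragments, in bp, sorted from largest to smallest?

BamHI sites (GGATCC) start at positions 63, 95, 113, 189.
BamHI cuts after the first base of each site, so after positions 63, 95, 113, 189.
Linear molecule, 4 cuts → 5 fragments:
  1–63 → 63 bp
  64–95 → 32 bp
  96–113 → 18 bp
  114–189 → 76 bp
  190–210 → 21 bp
Sorted largest to smallest: 76, 63, 32, 21, 18 bp.

76, 63, 32, 21, 18 bp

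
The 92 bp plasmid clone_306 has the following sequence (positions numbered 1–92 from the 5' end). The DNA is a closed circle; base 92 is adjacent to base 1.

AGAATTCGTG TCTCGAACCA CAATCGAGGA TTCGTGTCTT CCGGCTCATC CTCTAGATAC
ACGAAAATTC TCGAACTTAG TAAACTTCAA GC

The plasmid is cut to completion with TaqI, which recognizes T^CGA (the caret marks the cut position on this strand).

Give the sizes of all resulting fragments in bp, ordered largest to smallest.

47, 34, 11 bp

TaqI sites (TCGA) start at positions 13, 24, 71.
TaqI cuts after the first base of each site, so after positions 13, 24, 71.
Circular molecule, 3 cuts → 3 fragments:
  14–24 → 11 bp
  25–71 → 47 bp
  72–92 then 1–13 → 21 + 13 = 34 bp
Sorted largest to smallest: 47, 34, 11 bp.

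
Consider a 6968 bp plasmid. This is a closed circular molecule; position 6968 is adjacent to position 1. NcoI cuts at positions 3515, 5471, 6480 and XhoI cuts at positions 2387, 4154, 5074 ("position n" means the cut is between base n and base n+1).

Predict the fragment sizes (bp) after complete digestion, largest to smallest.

2875, 1128, 1009, 920, 639, 397 bp

Combined cut positions (sorted): 2387, 3515, 4154, 5074, 5471, 6480.
Circular molecule, 6 cuts → 6 fragments:
  3515 − 2387 = 1128 bp
  4154 − 3515 = 639 bp
  5074 − 4154 = 920 bp
  5471 − 5074 = 397 bp
  6480 − 5471 = 1009 bp
  wrap: 6968 − 6480 + 2387 = 2875 bp
Sorted largest to smallest: 2875, 1128, 1009, 920, 639, 397 bp.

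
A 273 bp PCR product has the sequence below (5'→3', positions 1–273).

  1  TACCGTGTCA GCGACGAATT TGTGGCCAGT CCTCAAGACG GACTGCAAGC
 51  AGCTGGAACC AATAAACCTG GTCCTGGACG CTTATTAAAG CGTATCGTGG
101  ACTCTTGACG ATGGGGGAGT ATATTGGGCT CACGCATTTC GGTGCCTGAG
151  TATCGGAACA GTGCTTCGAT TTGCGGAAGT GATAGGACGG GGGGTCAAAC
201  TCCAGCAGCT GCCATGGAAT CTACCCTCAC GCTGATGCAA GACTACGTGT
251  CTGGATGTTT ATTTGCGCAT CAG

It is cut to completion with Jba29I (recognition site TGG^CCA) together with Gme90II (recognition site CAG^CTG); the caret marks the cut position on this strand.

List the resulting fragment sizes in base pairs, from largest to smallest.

156, 65, 27, 25 bp

The Jba29I site (TGGCCA) starts at position 23.
Jba29I cuts after base 3 of each site, so after position 25.
Gme90II sites (CAGCTG) start at positions 50, 206.
Gme90II cuts after base 3 of each site, so after positions 52, 208.
Combined cut positions: 25, 52, 208.
Linear molecule, 3 cuts → 4 fragments:
  1–25 → 25 bp
  26–52 → 27 bp
  53–208 → 156 bp
  209–273 → 65 bp
Sorted largest to smallest: 156, 65, 27, 25 bp.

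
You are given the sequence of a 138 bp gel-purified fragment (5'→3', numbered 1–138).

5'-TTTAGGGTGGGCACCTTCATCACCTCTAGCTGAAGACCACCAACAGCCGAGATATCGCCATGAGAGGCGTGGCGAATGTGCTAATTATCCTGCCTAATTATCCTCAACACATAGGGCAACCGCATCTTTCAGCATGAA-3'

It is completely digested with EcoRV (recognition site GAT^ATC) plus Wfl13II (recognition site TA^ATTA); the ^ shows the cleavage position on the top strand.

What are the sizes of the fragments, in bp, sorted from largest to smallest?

The EcoRV site (GATATC) starts at position 51.
EcoRV cuts after base 3 of each site, so after position 53.
Wfl13II sites (TAATTA) start at positions 82, 95.
Wfl13II cuts after base 2 of each site, so after positions 83, 96.
Combined cut positions: 53, 83, 96.
Linear molecule, 3 cuts → 4 fragments:
  1–53 → 53 bp
  54–83 → 30 bp
  84–96 → 13 bp
  97–138 → 42 bp
Sorted largest to smallest: 53, 42, 30, 13 bp.

53, 42, 30, 13 bp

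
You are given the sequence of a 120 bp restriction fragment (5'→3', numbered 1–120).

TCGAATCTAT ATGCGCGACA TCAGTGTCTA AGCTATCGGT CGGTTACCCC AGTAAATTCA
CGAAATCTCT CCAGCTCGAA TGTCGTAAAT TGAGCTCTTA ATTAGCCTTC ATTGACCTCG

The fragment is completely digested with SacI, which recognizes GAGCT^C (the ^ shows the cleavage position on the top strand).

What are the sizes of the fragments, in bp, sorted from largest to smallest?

96, 24 bp

The SacI site (GAGCTC) starts at position 92.
SacI cuts after base 5 of each site (before the last base), so after position 96.
Linear molecule, 1 cut → 2 fragments:
  1–96 → 96 bp
  97–120 → 24 bp
Sorted largest to smallest: 96, 24 bp.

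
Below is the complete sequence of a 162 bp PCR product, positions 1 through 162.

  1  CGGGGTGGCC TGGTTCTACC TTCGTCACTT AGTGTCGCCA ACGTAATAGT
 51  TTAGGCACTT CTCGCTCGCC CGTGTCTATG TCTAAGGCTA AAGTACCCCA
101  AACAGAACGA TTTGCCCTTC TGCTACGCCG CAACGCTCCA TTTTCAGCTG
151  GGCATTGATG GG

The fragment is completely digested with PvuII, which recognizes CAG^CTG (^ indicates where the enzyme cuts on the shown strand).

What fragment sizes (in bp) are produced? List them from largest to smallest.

147, 15 bp

The PvuII site (CAGCTG) starts at position 145.
PvuII cuts after base 3 of each site, so after position 147.
Linear molecule, 1 cut → 2 fragments:
  1–147 → 147 bp
  148–162 → 15 bp
Sorted largest to smallest: 147, 15 bp.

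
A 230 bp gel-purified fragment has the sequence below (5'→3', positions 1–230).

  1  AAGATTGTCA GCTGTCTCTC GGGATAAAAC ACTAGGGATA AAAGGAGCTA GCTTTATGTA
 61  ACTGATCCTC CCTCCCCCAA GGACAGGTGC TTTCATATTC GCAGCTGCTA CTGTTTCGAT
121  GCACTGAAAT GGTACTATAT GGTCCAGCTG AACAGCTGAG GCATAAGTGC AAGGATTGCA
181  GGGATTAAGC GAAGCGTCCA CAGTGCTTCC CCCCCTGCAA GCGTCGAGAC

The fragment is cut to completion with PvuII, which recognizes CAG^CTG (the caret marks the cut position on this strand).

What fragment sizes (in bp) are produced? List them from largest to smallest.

93, 75, 43, 11, 8 bp

PvuII sites (CAGCTG) start at positions 9, 102, 145, 153.
PvuII cuts after base 3 of each site, so after positions 11, 104, 147, 155.
Linear molecule, 4 cuts → 5 fragments:
  1–11 → 11 bp
  12–104 → 93 bp
  105–147 → 43 bp
  148–155 → 8 bp
  156–230 → 75 bp
Sorted largest to smallest: 93, 75, 43, 11, 8 bp.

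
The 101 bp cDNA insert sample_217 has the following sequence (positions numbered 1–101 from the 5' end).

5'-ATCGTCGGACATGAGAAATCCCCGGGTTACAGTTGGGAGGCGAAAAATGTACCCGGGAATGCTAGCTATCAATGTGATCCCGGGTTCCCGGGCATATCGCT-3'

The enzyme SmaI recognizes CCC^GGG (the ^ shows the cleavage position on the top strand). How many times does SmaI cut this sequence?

CCCGGG occurs starting at positions 21, 52, 79, 87.
SmaI cuts at 4 sites.

4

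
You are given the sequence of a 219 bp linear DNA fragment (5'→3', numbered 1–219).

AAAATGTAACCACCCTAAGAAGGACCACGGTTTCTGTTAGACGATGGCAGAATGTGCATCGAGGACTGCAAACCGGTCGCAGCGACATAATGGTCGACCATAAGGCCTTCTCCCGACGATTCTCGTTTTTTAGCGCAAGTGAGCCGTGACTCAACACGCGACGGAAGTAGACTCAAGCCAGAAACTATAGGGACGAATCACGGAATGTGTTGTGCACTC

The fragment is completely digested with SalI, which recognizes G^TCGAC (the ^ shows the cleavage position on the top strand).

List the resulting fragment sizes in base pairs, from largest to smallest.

126, 93 bp

The SalI site (GTCGAC) starts at position 93.
SalI cuts after the first base of each site, so after position 93.
Linear molecule, 1 cut → 2 fragments:
  1–93 → 93 bp
  94–219 → 126 bp
Sorted largest to smallest: 126, 93 bp.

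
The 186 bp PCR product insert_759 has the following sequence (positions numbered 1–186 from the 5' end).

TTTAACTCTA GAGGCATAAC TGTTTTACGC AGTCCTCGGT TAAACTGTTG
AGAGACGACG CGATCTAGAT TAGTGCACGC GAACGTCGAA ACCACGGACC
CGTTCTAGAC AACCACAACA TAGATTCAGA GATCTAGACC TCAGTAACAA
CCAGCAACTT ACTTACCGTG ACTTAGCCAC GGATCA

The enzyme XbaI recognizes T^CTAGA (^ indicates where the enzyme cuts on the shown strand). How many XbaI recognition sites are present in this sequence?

4

TCTAGA occurs starting at positions 7, 64, 104, 133.
XbaI cuts at 4 sites.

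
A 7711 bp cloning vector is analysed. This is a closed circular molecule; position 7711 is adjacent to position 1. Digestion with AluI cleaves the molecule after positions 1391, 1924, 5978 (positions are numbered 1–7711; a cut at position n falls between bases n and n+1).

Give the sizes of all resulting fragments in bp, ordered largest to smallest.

Circular molecule, 3 cuts → 3 fragments:
  1924 − 1391 = 533 bp
  5978 − 1924 = 4054 bp
  wrap: 7711 − 5978 + 1391 = 3124 bp
Sorted largest to smallest: 4054, 3124, 533 bp.

4054, 3124, 533 bp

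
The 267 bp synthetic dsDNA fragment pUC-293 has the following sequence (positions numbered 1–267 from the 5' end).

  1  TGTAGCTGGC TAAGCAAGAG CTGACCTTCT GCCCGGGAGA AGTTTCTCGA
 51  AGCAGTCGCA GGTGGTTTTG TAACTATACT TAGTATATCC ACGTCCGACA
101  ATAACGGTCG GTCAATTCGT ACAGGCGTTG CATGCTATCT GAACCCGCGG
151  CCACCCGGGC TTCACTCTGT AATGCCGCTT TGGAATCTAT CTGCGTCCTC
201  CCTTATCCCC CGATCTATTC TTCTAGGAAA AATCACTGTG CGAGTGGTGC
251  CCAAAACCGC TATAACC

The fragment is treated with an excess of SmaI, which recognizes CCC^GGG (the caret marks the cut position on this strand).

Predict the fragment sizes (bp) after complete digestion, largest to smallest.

SmaI sites (CCCGGG) start at positions 32, 154.
SmaI cuts after base 3 of each site, so after positions 34, 156.
Linear molecule, 2 cuts → 3 fragments:
  1–34 → 34 bp
  35–156 → 122 bp
  157–267 → 111 bp
Sorted largest to smallest: 122, 111, 34 bp.

122, 111, 34 bp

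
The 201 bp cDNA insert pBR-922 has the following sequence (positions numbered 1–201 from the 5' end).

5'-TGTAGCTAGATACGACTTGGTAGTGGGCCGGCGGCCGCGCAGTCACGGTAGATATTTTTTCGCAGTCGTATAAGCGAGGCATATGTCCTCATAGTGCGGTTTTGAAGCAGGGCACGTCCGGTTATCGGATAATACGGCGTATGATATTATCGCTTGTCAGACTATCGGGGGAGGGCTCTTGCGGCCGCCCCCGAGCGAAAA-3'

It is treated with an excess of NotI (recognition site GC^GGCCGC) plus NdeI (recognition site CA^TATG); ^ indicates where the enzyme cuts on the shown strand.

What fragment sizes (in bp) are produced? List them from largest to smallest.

101, 49, 32, 19 bp

NotI sites (GCGGCCGC) start at positions 31, 181.
NotI cuts after base 2 of each site, so after positions 32, 182.
The NdeI site (CATATG) starts at position 80.
NdeI cuts after base 2 of each site, so after position 81.
Combined cut positions: 32, 81, 182.
Linear molecule, 3 cuts → 4 fragments:
  1–32 → 32 bp
  33–81 → 49 bp
  82–182 → 101 bp
  183–201 → 19 bp
Sorted largest to smallest: 101, 49, 32, 19 bp.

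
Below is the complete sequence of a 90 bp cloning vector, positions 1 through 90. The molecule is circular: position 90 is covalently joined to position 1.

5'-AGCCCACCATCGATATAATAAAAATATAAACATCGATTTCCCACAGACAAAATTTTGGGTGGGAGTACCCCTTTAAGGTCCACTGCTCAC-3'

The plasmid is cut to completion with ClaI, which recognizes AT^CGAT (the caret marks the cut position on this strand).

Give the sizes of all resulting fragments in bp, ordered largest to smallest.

67, 23 bp

ClaI sites (ATCGAT) start at positions 9, 32.
ClaI cuts after base 2 of each site, so after positions 10, 33.
Circular molecule, 2 cuts → 2 fragments:
  11–33 → 23 bp
  34–90 then 1–10 → 57 + 10 = 67 bp
Sorted largest to smallest: 67, 23 bp.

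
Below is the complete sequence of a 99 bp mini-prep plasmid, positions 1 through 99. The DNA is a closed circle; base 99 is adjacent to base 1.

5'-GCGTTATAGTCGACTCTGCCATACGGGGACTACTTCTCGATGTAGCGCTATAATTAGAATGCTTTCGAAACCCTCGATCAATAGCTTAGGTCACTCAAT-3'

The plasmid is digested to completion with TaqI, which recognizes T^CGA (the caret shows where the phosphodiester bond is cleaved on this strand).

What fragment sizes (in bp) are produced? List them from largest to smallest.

TaqI sites (TCGA) start at positions 10, 37, 65, 74.
TaqI cuts after the first base of each site, so after positions 10, 37, 65, 74.
Circular molecule, 4 cuts → 4 fragments:
  11–37 → 27 bp
  38–65 → 28 bp
  66–74 → 9 bp
  75–99 then 1–10 → 25 + 10 = 35 bp
Sorted largest to smallest: 35, 28, 27, 9 bp.

35, 28, 27, 9 bp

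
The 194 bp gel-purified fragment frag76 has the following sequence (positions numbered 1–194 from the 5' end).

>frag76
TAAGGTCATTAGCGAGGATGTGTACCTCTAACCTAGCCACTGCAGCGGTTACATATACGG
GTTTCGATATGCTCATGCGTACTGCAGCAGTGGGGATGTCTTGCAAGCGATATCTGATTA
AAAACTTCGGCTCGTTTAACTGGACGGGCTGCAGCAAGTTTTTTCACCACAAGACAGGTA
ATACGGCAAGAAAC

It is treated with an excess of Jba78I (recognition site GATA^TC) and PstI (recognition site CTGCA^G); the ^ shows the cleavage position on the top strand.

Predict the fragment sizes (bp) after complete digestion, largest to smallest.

44, 42, 41, 41, 26 bp

The Jba78I site (GATATC) starts at position 109.
Jba78I cuts after base 4 of each site, so after position 112.
PstI sites (CTGCAG) start at positions 40, 82, 149.
PstI cuts after base 5 of each site (before the last base), so after positions 44, 86, 153.
Combined cut positions: 44, 86, 112, 153.
Linear molecule, 4 cuts → 5 fragments:
  1–44 → 44 bp
  45–86 → 42 bp
  87–112 → 26 bp
  113–153 → 41 bp
  154–194 → 41 bp
Sorted largest to smallest: 44, 42, 41, 41, 26 bp.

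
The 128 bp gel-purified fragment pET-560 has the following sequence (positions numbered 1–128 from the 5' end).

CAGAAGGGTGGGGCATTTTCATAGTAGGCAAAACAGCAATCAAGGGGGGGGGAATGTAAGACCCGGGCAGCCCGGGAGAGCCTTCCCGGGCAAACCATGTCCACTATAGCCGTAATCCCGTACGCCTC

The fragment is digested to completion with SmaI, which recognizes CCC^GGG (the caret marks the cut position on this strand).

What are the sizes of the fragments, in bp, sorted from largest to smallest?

64, 41, 14, 9 bp

SmaI sites (CCCGGG) start at positions 62, 71, 85.
SmaI cuts after base 3 of each site, so after positions 64, 73, 87.
Linear molecule, 3 cuts → 4 fragments:
  1–64 → 64 bp
  65–73 → 9 bp
  74–87 → 14 bp
  88–128 → 41 bp
Sorted largest to smallest: 64, 41, 14, 9 bp.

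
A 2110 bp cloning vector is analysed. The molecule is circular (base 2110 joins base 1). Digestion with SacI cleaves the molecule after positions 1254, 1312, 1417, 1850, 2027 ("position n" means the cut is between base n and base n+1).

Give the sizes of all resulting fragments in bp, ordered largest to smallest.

Circular molecule, 5 cuts → 5 fragments:
  1312 − 1254 = 58 bp
  1417 − 1312 = 105 bp
  1850 − 1417 = 433 bp
  2027 − 1850 = 177 bp
  wrap: 2110 − 2027 + 1254 = 1337 bp
Sorted largest to smallest: 1337, 433, 177, 105, 58 bp.

1337, 433, 177, 105, 58 bp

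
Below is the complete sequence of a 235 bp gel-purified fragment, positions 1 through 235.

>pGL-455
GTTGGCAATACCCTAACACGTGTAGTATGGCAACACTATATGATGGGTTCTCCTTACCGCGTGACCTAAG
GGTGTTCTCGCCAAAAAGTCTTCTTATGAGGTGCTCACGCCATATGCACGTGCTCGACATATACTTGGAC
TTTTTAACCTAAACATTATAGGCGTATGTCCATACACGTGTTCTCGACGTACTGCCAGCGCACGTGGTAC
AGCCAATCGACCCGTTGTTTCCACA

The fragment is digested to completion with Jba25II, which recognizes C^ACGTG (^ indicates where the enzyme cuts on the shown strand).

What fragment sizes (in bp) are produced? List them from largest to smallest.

Jba25II sites (CACGTG) start at positions 17, 117, 175, 201.
Jba25II cuts after the first base of each site, so after positions 17, 117, 175, 201.
Linear molecule, 4 cuts → 5 fragments:
  1–17 → 17 bp
  18–117 → 100 bp
  118–175 → 58 bp
  176–201 → 26 bp
  202–235 → 34 bp
Sorted largest to smallest: 100, 58, 34, 26, 17 bp.

100, 58, 34, 26, 17 bp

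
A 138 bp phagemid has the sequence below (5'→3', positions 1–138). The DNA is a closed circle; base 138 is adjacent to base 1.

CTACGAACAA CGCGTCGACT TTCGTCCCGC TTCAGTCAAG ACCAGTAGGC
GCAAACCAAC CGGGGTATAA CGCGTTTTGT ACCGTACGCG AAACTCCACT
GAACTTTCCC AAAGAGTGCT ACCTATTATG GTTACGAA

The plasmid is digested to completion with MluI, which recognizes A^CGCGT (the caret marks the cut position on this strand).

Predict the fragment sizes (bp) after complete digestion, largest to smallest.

78, 60 bp

MluI sites (ACGCGT) start at positions 10, 70.
MluI cuts after the first base of each site, so after positions 10, 70.
Circular molecule, 2 cuts → 2 fragments:
  11–70 → 60 bp
  71–138 then 1–10 → 68 + 10 = 78 bp
Sorted largest to smallest: 78, 60 bp.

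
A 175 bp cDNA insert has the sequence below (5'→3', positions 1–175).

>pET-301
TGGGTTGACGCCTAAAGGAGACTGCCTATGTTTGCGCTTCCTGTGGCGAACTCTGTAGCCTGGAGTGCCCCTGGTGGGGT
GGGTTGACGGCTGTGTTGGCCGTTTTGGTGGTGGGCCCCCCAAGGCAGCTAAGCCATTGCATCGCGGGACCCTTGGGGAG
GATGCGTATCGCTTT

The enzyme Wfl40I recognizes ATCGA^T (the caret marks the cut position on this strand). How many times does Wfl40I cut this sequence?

0

No occurrence of ATCGAT is present in the sequence.
Wfl40I does not cut: 0 sites.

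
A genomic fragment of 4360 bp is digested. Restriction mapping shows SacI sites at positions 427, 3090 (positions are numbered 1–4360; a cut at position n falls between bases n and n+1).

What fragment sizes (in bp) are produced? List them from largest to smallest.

2663, 1270, 427 bp

Linear molecule, 2 cuts → 3 fragments:
  427 − 0 = 427 bp
  3090 − 427 = 2663 bp
  4360 − 3090 = 1270 bp
Sorted largest to smallest: 2663, 1270, 427 bp.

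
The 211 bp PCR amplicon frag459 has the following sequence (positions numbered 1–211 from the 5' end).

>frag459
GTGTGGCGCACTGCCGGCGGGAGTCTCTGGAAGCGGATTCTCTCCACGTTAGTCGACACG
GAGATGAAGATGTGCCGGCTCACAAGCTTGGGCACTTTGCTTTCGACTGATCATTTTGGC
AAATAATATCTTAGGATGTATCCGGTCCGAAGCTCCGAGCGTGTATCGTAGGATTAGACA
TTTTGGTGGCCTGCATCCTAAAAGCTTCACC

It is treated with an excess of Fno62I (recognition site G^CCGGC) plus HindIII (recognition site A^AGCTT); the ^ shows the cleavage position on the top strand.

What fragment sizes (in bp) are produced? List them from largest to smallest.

118, 61, 13, 10, 9 bp

Fno62I sites (GCCGGC) start at positions 13, 74.
Fno62I cuts after the first base of each site, so after positions 13, 74.
HindIII sites (AAGCTT) start at positions 84, 202.
HindIII cuts after the first base of each site, so after positions 84, 202.
Combined cut positions: 13, 74, 84, 202.
Linear molecule, 4 cuts → 5 fragments:
  1–13 → 13 bp
  14–74 → 61 bp
  75–84 → 10 bp
  85–202 → 118 bp
  203–211 → 9 bp
Sorted largest to smallest: 118, 61, 13, 10, 9 bp.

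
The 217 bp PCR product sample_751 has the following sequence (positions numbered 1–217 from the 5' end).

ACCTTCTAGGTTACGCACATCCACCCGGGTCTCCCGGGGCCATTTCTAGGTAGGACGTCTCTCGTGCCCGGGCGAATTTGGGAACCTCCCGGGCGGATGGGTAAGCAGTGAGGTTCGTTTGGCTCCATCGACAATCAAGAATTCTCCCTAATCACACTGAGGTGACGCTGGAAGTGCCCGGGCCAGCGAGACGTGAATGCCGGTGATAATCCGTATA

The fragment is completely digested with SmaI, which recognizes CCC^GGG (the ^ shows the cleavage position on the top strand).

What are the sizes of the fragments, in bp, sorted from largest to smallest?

SmaI sites (CCCGGG) start at positions 24, 33, 67, 88, 177.
SmaI cuts after base 3 of each site, so after positions 26, 35, 69, 90, 179.
Linear molecule, 5 cuts → 6 fragments:
  1–26 → 26 bp
  27–35 → 9 bp
  36–69 → 34 bp
  70–90 → 21 bp
  91–179 → 89 bp
  180–217 → 38 bp
Sorted largest to smallest: 89, 38, 34, 26, 21, 9 bp.

89, 38, 34, 26, 21, 9 bp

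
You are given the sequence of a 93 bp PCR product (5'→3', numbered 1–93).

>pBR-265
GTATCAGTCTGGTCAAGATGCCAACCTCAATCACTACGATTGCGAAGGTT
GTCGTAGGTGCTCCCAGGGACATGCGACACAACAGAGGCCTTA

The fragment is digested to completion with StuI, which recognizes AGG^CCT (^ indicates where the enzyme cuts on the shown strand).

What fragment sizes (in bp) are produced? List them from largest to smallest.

88, 5 bp

The StuI site (AGGCCT) starts at position 86.
StuI cuts after base 3 of each site, so after position 88.
Linear molecule, 1 cut → 2 fragments:
  1–88 → 88 bp
  89–93 → 5 bp
Sorted largest to smallest: 88, 5 bp.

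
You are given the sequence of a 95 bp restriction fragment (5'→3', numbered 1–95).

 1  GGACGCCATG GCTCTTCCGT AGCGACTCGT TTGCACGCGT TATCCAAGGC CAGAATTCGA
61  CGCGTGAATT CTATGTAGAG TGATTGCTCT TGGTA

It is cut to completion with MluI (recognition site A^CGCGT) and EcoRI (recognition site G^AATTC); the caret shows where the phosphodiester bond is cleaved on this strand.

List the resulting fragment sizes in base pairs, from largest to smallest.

MluI sites (ACGCGT) start at positions 35, 60.
MluI cuts after the first base of each site, so after positions 35, 60.
EcoRI sites (GAATTC) start at positions 53, 66.
EcoRI cuts after the first base of each site, so after positions 53, 66.
Combined cut positions: 35, 53, 60, 66.
Linear molecule, 4 cuts → 5 fragments:
  1–35 → 35 bp
  36–53 → 18 bp
  54–60 → 7 bp
  61–66 → 6 bp
  67–95 → 29 bp
Sorted largest to smallest: 35, 29, 18, 7, 6 bp.

35, 29, 18, 7, 6 bp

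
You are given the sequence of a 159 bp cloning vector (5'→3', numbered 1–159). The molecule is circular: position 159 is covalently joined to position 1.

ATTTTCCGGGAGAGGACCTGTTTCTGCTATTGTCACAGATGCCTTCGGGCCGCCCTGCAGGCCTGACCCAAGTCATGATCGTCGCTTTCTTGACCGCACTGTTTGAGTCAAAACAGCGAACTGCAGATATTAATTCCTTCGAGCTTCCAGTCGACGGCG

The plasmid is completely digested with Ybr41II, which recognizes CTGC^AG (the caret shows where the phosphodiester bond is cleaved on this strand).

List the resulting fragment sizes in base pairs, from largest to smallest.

93, 66 bp

Ybr41II sites (CTGCAG) start at positions 55, 121.
Ybr41II cuts after base 4 of each site, so after positions 58, 124.
Circular molecule, 2 cuts → 2 fragments:
  59–124 → 66 bp
  125–159 then 1–58 → 35 + 58 = 93 bp
Sorted largest to smallest: 93, 66 bp.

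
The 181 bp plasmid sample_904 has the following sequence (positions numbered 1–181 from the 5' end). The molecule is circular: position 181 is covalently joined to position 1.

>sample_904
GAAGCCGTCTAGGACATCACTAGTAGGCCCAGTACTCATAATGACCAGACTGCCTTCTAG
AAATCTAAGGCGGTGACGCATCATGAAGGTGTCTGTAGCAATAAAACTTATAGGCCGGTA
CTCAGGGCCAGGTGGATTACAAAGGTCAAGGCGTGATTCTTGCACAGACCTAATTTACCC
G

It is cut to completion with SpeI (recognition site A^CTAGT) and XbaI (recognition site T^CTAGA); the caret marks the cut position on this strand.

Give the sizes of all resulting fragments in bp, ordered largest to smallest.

144, 37 bp

The SpeI site (ACTAGT) starts at position 19.
SpeI cuts after the first base of each site, so after position 19.
The XbaI site (TCTAGA) starts at position 56.
XbaI cuts after the first base of each site, so after position 56.
Combined cut positions: 19, 56.
Circular molecule, 2 cuts → 2 fragments:
  20–56 → 37 bp
  57–181 then 1–19 → 125 + 19 = 144 bp
Sorted largest to smallest: 144, 37 bp.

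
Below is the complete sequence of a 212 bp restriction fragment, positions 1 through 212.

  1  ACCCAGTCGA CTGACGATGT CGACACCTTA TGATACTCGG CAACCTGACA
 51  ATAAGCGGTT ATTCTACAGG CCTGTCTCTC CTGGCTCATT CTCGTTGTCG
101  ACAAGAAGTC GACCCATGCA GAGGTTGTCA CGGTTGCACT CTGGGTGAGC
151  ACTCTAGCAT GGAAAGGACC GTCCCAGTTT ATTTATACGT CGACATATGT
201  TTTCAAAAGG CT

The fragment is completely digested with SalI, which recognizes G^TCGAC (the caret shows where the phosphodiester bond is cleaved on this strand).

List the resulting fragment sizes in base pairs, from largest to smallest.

SalI sites (GTCGAC) start at positions 6, 19, 97, 108, 189.
SalI cuts after the first base of each site, so after positions 6, 19, 97, 108, 189.
Linear molecule, 5 cuts → 6 fragments:
  1–6 → 6 bp
  7–19 → 13 bp
  20–97 → 78 bp
  98–108 → 11 bp
  109–189 → 81 bp
  190–212 → 23 bp
Sorted largest to smallest: 81, 78, 23, 13, 11, 6 bp.

81, 78, 23, 13, 11, 6 bp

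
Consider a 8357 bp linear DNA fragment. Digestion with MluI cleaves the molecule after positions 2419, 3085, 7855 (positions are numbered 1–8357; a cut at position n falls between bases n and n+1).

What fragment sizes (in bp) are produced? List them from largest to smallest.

4770, 2419, 666, 502 bp

Linear molecule, 3 cuts → 4 fragments:
  2419 − 0 = 2419 bp
  3085 − 2419 = 666 bp
  7855 − 3085 = 4770 bp
  8357 − 7855 = 502 bp
Sorted largest to smallest: 4770, 2419, 666, 502 bp.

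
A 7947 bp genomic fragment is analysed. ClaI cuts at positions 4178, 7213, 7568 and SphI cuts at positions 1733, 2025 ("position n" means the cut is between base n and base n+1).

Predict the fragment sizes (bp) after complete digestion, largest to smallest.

3035, 2153, 1733, 379, 355, 292 bp

Combined cut positions (sorted): 1733, 2025, 4178, 7213, 7568.
Linear molecule, 5 cuts → 6 fragments:
  1733 − 0 = 1733 bp
  2025 − 1733 = 292 bp
  4178 − 2025 = 2153 bp
  7213 − 4178 = 3035 bp
  7568 − 7213 = 355 bp
  7947 − 7568 = 379 bp
Sorted largest to smallest: 3035, 2153, 1733, 379, 355, 292 bp.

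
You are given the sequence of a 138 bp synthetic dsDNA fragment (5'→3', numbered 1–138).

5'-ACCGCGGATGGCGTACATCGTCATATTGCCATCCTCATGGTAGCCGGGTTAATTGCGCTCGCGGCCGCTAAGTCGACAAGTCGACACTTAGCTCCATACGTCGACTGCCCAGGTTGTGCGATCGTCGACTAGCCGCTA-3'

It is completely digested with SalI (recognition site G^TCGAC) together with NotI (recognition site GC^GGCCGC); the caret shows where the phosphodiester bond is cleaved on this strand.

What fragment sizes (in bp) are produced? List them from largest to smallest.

SalI sites (GTCGAC) start at positions 72, 80, 100, 124.
SalI cuts after the first base of each site, so after positions 72, 80, 100, 124.
The NotI site (GCGGCCGC) starts at position 61.
NotI cuts after base 2 of each site, so after position 62.
Combined cut positions: 62, 72, 80, 100, 124.
Linear molecule, 5 cuts → 6 fragments:
  1–62 → 62 bp
  63–72 → 10 bp
  73–80 → 8 bp
  81–100 → 20 bp
  101–124 → 24 bp
  125–138 → 14 bp
Sorted largest to smallest: 62, 24, 20, 14, 10, 8 bp.

62, 24, 20, 14, 10, 8 bp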